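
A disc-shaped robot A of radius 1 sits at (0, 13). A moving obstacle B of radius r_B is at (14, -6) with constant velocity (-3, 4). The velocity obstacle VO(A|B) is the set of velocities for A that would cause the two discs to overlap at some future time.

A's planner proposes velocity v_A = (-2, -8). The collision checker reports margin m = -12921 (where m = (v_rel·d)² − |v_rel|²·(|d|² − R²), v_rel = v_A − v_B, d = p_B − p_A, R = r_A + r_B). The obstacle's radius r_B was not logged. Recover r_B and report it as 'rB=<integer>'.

m = -12921
d = (14, -19);  v_rel = (1, -12),  |v_rel|² = 145
v_rel×d = (1)·(-19) − (-12)·(14) = 149
since m = R²·145 − 149²:  R² = (22201 + -12921) / 145 = 64
R = √64 = 8  ⇒  r_B = 8 − 1 = 7

rB=7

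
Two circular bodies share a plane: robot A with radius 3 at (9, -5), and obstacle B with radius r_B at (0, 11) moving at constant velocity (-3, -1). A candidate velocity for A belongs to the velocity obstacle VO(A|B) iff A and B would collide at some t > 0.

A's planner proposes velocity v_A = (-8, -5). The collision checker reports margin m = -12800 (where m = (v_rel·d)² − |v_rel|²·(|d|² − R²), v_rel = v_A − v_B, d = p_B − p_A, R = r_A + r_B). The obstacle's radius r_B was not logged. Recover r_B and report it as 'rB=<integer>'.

m = -12800
d = (-9, 16);  v_rel = (-5, -4),  |v_rel|² = 41
v_rel×d = (-5)·(16) − (-4)·(-9) = -116
since m = R²·41 − (-116)²:  R² = (13456 + -12800) / 41 = 16
R = √16 = 4  ⇒  r_B = 4 − 3 = 1

rB=1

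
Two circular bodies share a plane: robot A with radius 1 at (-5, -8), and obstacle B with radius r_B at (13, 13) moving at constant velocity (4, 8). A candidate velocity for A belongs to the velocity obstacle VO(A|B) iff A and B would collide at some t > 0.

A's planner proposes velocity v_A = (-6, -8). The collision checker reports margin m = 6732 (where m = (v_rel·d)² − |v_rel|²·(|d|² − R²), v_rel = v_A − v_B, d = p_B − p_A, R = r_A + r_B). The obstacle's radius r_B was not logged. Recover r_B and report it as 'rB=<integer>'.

m = 6732
d = (18, 21);  v_rel = (-10, -16),  |v_rel|² = 356
v_rel×d = (-10)·(21) − (-16)·(18) = 78
since m = R²·356 − 78²:  R² = (6084 + 6732) / 356 = 36
R = √36 = 6  ⇒  r_B = 6 − 1 = 5

rB=5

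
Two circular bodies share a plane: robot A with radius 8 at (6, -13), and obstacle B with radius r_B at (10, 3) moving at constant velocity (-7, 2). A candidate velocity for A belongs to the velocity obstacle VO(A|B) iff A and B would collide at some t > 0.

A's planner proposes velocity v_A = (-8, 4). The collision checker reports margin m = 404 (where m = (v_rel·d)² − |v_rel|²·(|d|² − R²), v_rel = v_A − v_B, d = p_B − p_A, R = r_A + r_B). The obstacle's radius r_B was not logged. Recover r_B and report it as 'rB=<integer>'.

m = 404
d = (4, 16);  v_rel = (-1, 2),  |v_rel|² = 5
v_rel×d = (-1)·(16) − (2)·(4) = -24
since m = R²·5 − (-24)²:  R² = (576 + 404) / 5 = 196
R = √196 = 14  ⇒  r_B = 14 − 8 = 6

rB=6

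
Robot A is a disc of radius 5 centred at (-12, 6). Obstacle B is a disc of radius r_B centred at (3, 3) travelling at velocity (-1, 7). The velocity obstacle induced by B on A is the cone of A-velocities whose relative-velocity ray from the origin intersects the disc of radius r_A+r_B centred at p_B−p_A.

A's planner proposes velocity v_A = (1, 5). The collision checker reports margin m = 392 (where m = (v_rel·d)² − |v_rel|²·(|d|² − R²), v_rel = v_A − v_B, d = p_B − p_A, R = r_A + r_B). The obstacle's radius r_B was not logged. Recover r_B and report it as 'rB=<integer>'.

m = 392
d = (15, -3);  v_rel = (2, -2),  |v_rel|² = 8
v_rel×d = (2)·(-3) − (-2)·(15) = 24
since m = R²·8 − 24²:  R² = (576 + 392) / 8 = 121
R = √121 = 11  ⇒  r_B = 11 − 5 = 6

rB=6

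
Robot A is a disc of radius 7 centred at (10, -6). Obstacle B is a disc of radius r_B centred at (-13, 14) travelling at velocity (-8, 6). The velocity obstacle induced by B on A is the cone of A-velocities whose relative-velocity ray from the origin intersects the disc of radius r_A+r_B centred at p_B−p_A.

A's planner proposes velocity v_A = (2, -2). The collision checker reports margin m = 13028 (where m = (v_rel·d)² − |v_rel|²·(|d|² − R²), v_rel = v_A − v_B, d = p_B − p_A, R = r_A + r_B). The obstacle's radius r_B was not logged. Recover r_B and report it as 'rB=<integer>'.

m = 13028
d = (-23, 20);  v_rel = (10, -8),  |v_rel|² = 164
v_rel×d = (10)·(20) − (-8)·(-23) = 16
since m = R²·164 − 16²:  R² = (256 + 13028) / 164 = 81
R = √81 = 9  ⇒  r_B = 9 − 7 = 2

rB=2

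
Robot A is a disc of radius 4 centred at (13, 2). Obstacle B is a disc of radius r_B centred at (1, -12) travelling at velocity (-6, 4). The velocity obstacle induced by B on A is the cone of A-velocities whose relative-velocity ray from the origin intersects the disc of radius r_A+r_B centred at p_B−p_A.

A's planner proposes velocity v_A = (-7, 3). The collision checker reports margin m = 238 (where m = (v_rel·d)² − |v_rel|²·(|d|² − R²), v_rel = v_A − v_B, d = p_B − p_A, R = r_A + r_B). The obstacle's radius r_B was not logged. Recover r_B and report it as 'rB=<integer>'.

m = 238
d = (-12, -14);  v_rel = (-1, -1),  |v_rel|² = 2
v_rel×d = (-1)·(-14) − (-1)·(-12) = 2
since m = R²·2 − 2²:  R² = (4 + 238) / 2 = 121
R = √121 = 11  ⇒  r_B = 11 − 4 = 7

rB=7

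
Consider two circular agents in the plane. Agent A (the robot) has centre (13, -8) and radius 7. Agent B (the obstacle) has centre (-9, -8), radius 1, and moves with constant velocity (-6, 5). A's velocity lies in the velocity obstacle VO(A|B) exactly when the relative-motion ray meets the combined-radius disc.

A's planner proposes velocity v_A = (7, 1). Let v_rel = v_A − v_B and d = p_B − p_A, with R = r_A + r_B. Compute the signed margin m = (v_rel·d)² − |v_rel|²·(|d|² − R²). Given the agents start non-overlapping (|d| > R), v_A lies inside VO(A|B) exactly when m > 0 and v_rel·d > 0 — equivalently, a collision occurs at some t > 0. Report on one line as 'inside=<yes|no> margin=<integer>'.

d = (-22, 0),  |d|² = 484;  R = 7+1 = 8,  c = 484−8² = 420
v_rel = (13, -4),  |v_rel|² = 185;  v_rel·d = (13)·(-22) + (-4)·(0) = -286
185·t² + 572·t + 420 = 0  ⇒  m = (-286)² − 185·420 = 4096
m = 4096 > 0,  v_rel·d = -286 < 0  ⇒  outside

inside=no margin=4096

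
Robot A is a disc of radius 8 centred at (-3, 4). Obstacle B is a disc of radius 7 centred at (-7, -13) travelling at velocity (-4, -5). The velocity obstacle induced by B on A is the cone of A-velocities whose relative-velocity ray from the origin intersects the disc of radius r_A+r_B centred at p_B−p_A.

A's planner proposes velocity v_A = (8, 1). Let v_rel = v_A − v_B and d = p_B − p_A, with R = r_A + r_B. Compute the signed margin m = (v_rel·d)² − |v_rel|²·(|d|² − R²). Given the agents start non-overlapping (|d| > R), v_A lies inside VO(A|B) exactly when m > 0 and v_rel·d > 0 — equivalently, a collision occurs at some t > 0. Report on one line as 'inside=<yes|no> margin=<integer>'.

d = (-4, -17),  |d|² = 305;  R = 8+7 = 15,  c = 305−15² = 80
v_rel = (12, 6),  |v_rel|² = 180;  v_rel·d = (12)·(-4) + (6)·(-17) = -150
180·t² + 300·t + 80 = 0  ⇒  m = (-150)² − 180·80 = 8100
m = 8100 > 0,  v_rel·d = -150 < 0  ⇒  outside

inside=no margin=8100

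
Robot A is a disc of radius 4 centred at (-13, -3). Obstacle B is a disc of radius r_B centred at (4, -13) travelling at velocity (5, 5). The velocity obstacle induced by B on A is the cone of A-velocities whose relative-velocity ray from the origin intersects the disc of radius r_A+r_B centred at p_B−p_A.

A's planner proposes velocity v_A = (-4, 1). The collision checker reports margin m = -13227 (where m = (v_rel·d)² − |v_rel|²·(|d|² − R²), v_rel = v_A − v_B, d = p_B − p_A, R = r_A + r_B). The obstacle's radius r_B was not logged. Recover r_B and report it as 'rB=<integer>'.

m = -13227
d = (17, -10);  v_rel = (-9, -4),  |v_rel|² = 97
v_rel×d = (-9)·(-10) − (-4)·(17) = 158
since m = R²·97 − 158²:  R² = (24964 + -13227) / 97 = 121
R = √121 = 11  ⇒  r_B = 11 − 4 = 7

rB=7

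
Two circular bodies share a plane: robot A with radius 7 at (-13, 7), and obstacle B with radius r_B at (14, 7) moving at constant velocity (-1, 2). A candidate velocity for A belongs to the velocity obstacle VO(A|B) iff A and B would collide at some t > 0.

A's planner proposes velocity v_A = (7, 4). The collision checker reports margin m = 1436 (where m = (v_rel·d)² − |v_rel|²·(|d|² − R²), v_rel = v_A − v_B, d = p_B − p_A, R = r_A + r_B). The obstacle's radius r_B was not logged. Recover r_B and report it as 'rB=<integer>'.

m = 1436
d = (27, 0);  v_rel = (8, 2),  |v_rel|² = 68
v_rel×d = (8)·(0) − (2)·(27) = -54
since m = R²·68 − (-54)²:  R² = (2916 + 1436) / 68 = 64
R = √64 = 8  ⇒  r_B = 8 − 7 = 1

rB=1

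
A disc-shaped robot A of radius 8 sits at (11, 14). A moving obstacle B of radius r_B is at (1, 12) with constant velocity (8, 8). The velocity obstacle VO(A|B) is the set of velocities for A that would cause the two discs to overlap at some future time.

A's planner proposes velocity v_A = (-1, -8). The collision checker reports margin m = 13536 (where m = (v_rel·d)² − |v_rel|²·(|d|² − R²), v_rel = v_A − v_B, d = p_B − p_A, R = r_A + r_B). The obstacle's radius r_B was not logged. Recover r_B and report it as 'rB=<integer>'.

m = 13536
d = (-10, -2);  v_rel = (-9, -16),  |v_rel|² = 337
v_rel×d = (-9)·(-2) − (-16)·(-10) = -142
since m = R²·337 − (-142)²:  R² = (20164 + 13536) / 337 = 100
R = √100 = 10  ⇒  r_B = 10 − 8 = 2

rB=2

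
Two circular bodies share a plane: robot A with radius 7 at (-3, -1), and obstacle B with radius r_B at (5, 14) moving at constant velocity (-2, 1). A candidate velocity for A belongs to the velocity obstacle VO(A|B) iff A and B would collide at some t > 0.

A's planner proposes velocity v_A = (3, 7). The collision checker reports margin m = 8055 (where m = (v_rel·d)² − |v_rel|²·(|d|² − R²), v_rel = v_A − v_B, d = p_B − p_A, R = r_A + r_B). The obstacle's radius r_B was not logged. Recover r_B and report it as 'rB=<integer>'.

m = 8055
d = (8, 15);  v_rel = (5, 6),  |v_rel|² = 61
v_rel×d = (5)·(15) − (6)·(8) = 27
since m = R²·61 − 27²:  R² = (729 + 8055) / 61 = 144
R = √144 = 12  ⇒  r_B = 12 − 7 = 5

rB=5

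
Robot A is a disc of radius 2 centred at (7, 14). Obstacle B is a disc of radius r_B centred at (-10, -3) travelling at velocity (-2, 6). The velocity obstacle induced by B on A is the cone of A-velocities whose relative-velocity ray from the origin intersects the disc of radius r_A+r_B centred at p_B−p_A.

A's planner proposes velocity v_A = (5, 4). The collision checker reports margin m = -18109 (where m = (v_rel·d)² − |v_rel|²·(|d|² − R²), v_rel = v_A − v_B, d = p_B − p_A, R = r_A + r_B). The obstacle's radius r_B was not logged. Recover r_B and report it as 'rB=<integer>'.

m = -18109
d = (-17, -17);  v_rel = (7, -2),  |v_rel|² = 53
v_rel×d = (7)·(-17) − (-2)·(-17) = -153
since m = R²·53 − (-153)²:  R² = (23409 + -18109) / 53 = 100
R = √100 = 10  ⇒  r_B = 10 − 2 = 8

rB=8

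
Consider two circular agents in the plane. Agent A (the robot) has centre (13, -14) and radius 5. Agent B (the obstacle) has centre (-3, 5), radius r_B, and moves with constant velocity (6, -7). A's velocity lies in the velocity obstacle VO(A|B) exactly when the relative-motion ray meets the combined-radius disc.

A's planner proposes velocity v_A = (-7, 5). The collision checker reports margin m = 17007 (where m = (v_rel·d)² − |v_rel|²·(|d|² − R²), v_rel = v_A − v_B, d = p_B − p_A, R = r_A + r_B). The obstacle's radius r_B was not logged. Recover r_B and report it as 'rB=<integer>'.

m = 17007
d = (-16, 19);  v_rel = (-13, 12),  |v_rel|² = 313
v_rel×d = (-13)·(19) − (12)·(-16) = -55
since m = R²·313 − (-55)²:  R² = (3025 + 17007) / 313 = 64
R = √64 = 8  ⇒  r_B = 8 − 5 = 3

rB=3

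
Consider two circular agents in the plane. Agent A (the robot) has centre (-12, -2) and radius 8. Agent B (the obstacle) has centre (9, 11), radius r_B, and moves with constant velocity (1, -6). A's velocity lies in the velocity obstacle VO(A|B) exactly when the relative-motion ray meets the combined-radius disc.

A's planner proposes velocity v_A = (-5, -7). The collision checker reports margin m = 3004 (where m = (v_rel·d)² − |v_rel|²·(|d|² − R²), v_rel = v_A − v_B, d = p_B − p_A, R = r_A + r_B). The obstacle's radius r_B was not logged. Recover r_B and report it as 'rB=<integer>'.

m = 3004
d = (21, 13);  v_rel = (-6, -1),  |v_rel|² = 37
v_rel×d = (-6)·(13) − (-1)·(21) = -57
since m = R²·37 − (-57)²:  R² = (3249 + 3004) / 37 = 169
R = √169 = 13  ⇒  r_B = 13 − 8 = 5

rB=5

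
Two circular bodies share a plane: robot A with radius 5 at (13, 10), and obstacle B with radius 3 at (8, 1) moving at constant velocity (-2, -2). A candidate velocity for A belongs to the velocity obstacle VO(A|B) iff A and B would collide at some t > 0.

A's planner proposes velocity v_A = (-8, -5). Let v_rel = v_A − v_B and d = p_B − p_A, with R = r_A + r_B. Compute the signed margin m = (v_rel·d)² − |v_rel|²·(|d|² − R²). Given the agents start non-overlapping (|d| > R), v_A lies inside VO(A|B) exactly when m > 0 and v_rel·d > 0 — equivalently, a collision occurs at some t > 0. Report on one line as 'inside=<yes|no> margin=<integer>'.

d = (-5, -9),  |d|² = 106;  R = 5+3 = 8,  c = 106−8² = 42
v_rel = (-6, -3),  |v_rel|² = 45;  v_rel·d = (-6)·(-5) + (-3)·(-9) = 57
45·t² − 114·t + 42 = 0  ⇒  m = 57² − 45·42 = 1359
m = 1359 > 0,  v_rel·d = 57 > 0  ⇒  inside

inside=yes margin=1359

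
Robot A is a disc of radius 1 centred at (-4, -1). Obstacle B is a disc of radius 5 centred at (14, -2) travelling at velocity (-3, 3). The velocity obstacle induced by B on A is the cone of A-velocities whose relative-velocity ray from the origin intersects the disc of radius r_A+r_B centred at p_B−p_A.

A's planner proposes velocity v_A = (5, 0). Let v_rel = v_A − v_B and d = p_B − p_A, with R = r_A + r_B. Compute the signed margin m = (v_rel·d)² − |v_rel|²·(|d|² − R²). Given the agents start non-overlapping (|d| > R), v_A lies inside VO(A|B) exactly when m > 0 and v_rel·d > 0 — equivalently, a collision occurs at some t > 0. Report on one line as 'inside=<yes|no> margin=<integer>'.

d = (18, -1),  |d|² = 325;  R = 1+5 = 6,  c = 325−6² = 289
v_rel = (8, -3),  |v_rel|² = 73;  v_rel·d = (8)·(18) + (-3)·(-1) = 147
73·t² − 294·t + 289 = 0  ⇒  m = 147² − 73·289 = 512
m = 512 > 0,  v_rel·d = 147 > 0  ⇒  inside

inside=yes margin=512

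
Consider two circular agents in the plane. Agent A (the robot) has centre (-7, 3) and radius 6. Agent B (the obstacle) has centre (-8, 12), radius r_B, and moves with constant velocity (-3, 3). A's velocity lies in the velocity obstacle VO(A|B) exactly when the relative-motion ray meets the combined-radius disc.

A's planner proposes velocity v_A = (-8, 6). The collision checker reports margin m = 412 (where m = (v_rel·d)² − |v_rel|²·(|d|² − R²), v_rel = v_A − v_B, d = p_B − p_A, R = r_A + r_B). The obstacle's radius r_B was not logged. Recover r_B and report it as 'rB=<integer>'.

m = 412
d = (-1, 9);  v_rel = (-5, 3),  |v_rel|² = 34
v_rel×d = (-5)·(9) − (3)·(-1) = -42
since m = R²·34 − (-42)²:  R² = (1764 + 412) / 34 = 64
R = √64 = 8  ⇒  r_B = 8 − 6 = 2

rB=2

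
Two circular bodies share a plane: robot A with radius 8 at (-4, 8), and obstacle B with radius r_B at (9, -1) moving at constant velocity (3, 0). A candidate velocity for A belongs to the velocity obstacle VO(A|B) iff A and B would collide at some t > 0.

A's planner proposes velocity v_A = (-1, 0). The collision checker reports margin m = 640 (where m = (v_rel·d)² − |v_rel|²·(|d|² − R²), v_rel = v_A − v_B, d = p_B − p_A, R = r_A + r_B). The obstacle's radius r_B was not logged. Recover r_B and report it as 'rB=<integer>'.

m = 640
d = (13, -9);  v_rel = (-4, 0),  |v_rel|² = 16
v_rel×d = (-4)·(-9) − (0)·(13) = 36
since m = R²·16 − 36²:  R² = (1296 + 640) / 16 = 121
R = √121 = 11  ⇒  r_B = 11 − 8 = 3

rB=3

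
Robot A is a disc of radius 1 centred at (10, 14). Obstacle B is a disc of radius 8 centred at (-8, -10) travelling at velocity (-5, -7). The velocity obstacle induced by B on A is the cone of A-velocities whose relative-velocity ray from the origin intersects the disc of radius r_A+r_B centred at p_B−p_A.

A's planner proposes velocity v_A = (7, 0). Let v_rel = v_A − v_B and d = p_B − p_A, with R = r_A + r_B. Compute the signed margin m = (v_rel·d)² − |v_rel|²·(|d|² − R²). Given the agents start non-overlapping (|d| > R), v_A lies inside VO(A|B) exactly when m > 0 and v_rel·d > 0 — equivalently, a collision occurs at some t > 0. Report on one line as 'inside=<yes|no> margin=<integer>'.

d = (-18, -24),  |d|² = 900;  R = 1+8 = 9,  c = 900−9² = 819
v_rel = (12, 7),  |v_rel|² = 193;  v_rel·d = (12)·(-18) + (7)·(-24) = -384
193·t² + 768·t + 819 = 0  ⇒  m = (-384)² − 193·819 = -10611
m = -10611 < 0,  v_rel·d = -384 < 0  ⇒  outside

inside=no margin=-10611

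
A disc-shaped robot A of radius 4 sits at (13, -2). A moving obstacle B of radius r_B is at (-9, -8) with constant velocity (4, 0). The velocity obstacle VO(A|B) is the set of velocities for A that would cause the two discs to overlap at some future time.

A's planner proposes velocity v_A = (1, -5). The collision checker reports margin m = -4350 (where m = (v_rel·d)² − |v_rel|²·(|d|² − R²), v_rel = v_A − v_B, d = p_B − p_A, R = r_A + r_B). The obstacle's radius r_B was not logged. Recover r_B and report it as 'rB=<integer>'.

m = -4350
d = (-22, -6);  v_rel = (-3, -5),  |v_rel|² = 34
v_rel×d = (-3)·(-6) − (-5)·(-22) = -92
since m = R²·34 − (-92)²:  R² = (8464 + -4350) / 34 = 121
R = √121 = 11  ⇒  r_B = 11 − 4 = 7

rB=7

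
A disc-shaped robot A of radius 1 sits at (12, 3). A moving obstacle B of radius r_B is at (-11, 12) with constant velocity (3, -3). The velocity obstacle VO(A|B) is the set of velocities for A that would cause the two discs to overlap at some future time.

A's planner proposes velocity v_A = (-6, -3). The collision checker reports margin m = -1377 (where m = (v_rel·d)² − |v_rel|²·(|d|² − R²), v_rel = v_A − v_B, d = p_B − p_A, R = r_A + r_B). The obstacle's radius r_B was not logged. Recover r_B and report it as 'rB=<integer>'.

m = -1377
d = (-23, 9);  v_rel = (-9, 0),  |v_rel|² = 81
v_rel×d = (-9)·(9) − (0)·(-23) = -81
since m = R²·81 − (-81)²:  R² = (6561 + -1377) / 81 = 64
R = √64 = 8  ⇒  r_B = 8 − 1 = 7

rB=7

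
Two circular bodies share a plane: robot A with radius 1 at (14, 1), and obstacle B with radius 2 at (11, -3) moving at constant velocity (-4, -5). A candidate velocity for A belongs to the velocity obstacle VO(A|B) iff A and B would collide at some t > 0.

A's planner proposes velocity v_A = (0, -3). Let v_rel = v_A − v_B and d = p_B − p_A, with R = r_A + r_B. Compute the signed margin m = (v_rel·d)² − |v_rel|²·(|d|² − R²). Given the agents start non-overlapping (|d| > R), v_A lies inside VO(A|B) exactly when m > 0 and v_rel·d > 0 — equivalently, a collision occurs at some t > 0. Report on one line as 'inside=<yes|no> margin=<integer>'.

d = (-3, -4),  |d|² = 25;  R = 1+2 = 3,  c = 25−3² = 16
v_rel = (4, 2),  |v_rel|² = 20;  v_rel·d = (4)·(-3) + (2)·(-4) = -20
20·t² + 40·t + 16 = 0  ⇒  m = (-20)² − 20·16 = 80
m = 80 > 0,  v_rel·d = -20 < 0  ⇒  outside

inside=no margin=80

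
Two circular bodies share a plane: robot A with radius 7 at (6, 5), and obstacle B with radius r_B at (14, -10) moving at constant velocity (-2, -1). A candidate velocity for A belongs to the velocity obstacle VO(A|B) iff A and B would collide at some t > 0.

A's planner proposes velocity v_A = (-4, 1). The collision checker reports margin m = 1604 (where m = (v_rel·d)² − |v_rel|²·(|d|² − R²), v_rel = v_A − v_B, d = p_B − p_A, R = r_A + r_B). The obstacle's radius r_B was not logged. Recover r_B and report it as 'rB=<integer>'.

m = 1604
d = (8, -15);  v_rel = (-2, 2),  |v_rel|² = 8
v_rel×d = (-2)·(-15) − (2)·(8) = 14
since m = R²·8 − 14²:  R² = (196 + 1604) / 8 = 225
R = √225 = 15  ⇒  r_B = 15 − 7 = 8

rB=8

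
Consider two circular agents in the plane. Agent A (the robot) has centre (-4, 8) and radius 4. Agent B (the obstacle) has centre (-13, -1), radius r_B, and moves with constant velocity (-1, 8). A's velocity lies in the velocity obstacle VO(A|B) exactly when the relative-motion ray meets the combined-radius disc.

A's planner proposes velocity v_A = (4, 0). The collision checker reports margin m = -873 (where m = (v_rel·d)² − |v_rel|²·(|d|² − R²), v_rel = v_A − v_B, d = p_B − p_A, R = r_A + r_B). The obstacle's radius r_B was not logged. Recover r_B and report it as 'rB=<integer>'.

m = -873
d = (-9, -9);  v_rel = (5, -8),  |v_rel|² = 89
v_rel×d = (5)·(-9) − (-8)·(-9) = -117
since m = R²·89 − (-117)²:  R² = (13689 + -873) / 89 = 144
R = √144 = 12  ⇒  r_B = 12 − 4 = 8

rB=8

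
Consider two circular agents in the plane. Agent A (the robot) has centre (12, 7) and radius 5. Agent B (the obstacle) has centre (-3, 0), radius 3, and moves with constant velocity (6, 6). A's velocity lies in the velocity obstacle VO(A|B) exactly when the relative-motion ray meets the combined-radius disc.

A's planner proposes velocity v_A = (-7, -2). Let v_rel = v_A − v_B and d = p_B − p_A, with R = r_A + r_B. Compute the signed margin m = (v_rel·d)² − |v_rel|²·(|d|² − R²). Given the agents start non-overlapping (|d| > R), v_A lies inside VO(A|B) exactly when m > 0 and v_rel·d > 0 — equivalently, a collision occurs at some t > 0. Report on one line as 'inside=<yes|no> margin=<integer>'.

d = (-15, -7),  |d|² = 274;  R = 5+3 = 8,  c = 274−8² = 210
v_rel = (-13, -8),  |v_rel|² = 233;  v_rel·d = (-13)·(-15) + (-8)·(-7) = 251
233·t² − 502·t + 210 = 0  ⇒  m = 251² − 233·210 = 14071
m = 14071 > 0,  v_rel·d = 251 > 0  ⇒  inside

inside=yes margin=14071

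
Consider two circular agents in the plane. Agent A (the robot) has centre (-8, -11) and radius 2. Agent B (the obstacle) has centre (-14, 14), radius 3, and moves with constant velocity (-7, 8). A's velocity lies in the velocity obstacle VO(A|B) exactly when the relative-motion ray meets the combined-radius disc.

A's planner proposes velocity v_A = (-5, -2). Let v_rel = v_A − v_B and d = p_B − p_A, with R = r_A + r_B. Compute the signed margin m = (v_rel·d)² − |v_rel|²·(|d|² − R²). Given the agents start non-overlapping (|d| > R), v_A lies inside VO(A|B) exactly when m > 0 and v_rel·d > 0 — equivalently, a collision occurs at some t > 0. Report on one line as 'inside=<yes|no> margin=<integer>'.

d = (-6, 25),  |d|² = 661;  R = 2+3 = 5,  c = 661−5² = 636
v_rel = (2, -10),  |v_rel|² = 104;  v_rel·d = (2)·(-6) + (-10)·(25) = -262
104·t² + 524·t + 636 = 0  ⇒  m = (-262)² − 104·636 = 2500
m = 2500 > 0,  v_rel·d = -262 < 0  ⇒  outside

inside=no margin=2500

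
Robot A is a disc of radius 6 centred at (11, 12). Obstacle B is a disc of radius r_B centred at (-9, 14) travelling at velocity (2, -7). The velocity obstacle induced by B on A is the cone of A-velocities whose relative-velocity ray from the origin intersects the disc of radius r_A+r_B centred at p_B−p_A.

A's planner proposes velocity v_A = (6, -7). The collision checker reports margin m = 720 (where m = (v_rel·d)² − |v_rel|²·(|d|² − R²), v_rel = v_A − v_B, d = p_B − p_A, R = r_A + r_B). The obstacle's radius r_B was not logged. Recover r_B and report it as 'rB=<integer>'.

m = 720
d = (-20, 2);  v_rel = (4, 0),  |v_rel|² = 16
v_rel×d = (4)·(2) − (0)·(-20) = 8
since m = R²·16 − 8²:  R² = (64 + 720) / 16 = 49
R = √49 = 7  ⇒  r_B = 7 − 6 = 1

rB=1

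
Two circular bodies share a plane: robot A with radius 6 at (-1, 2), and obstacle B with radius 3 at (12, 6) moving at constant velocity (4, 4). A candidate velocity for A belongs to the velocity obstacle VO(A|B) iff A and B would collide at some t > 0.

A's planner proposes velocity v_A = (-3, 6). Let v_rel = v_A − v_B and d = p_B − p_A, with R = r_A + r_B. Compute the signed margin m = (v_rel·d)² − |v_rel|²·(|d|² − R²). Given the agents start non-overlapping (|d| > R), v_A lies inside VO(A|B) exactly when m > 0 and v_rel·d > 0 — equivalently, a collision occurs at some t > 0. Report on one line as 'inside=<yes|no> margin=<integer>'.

d = (13, 4),  |d|² = 185;  R = 6+3 = 9,  c = 185−9² = 104
v_rel = (-7, 2),  |v_rel|² = 53;  v_rel·d = (-7)·(13) + (2)·(4) = -83
53·t² + 166·t + 104 = 0  ⇒  m = (-83)² − 53·104 = 1377
m = 1377 > 0,  v_rel·d = -83 < 0  ⇒  outside

inside=no margin=1377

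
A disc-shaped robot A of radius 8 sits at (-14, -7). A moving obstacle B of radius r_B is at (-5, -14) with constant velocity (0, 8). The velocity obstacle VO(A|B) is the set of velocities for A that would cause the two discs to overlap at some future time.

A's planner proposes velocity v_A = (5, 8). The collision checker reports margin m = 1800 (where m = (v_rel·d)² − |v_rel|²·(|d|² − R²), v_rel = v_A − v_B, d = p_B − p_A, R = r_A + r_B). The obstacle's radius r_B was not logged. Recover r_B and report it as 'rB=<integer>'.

m = 1800
d = (9, -7);  v_rel = (5, 0),  |v_rel|² = 25
v_rel×d = (5)·(-7) − (0)·(9) = -35
since m = R²·25 − (-35)²:  R² = (1225 + 1800) / 25 = 121
R = √121 = 11  ⇒  r_B = 11 − 8 = 3

rB=3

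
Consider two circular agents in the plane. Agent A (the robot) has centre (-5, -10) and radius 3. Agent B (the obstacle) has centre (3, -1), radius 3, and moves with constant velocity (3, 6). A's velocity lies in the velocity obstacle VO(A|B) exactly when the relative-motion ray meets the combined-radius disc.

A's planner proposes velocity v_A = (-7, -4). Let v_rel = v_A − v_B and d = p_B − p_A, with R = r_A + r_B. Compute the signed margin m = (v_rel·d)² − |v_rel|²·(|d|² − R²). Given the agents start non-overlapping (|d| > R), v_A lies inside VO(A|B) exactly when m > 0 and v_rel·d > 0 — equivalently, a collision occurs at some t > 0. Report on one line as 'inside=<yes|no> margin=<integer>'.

d = (8, 9),  |d|² = 145;  R = 3+3 = 6,  c = 145−6² = 109
v_rel = (-10, -10),  |v_rel|² = 200;  v_rel·d = (-10)·(8) + (-10)·(9) = -170
200·t² + 340·t + 109 = 0  ⇒  m = (-170)² − 200·109 = 7100
m = 7100 > 0,  v_rel·d = -170 < 0  ⇒  outside

inside=no margin=7100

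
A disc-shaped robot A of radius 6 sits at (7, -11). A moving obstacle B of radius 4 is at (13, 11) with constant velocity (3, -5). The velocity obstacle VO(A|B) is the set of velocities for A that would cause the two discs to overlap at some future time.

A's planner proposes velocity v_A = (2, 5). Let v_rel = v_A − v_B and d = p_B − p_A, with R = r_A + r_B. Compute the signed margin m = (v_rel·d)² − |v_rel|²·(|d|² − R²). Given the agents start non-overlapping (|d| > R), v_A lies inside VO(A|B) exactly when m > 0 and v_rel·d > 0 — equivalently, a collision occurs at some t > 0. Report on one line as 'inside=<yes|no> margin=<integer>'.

d = (6, 22),  |d|² = 520;  R = 6+4 = 10,  c = 520−10² = 420
v_rel = (-1, 10),  |v_rel|² = 101;  v_rel·d = (-1)·(6) + (10)·(22) = 214
101·t² − 428·t + 420 = 0  ⇒  m = 214² − 101·420 = 3376
m = 3376 > 0,  v_rel·d = 214 > 0  ⇒  inside

inside=yes margin=3376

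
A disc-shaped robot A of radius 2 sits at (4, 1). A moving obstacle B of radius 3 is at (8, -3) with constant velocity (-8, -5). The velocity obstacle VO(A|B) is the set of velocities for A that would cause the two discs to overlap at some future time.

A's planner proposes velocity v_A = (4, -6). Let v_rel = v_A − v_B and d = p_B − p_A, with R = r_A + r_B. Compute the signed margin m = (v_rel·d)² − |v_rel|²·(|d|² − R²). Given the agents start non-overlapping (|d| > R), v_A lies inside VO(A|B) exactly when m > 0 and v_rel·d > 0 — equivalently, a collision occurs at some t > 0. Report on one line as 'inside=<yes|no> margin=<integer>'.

d = (4, -4),  |d|² = 32;  R = 2+3 = 5,  c = 32−5² = 7
v_rel = (12, -1),  |v_rel|² = 145;  v_rel·d = (12)·(4) + (-1)·(-4) = 52
145·t² − 104·t + 7 = 0  ⇒  m = 52² − 145·7 = 1689
m = 1689 > 0,  v_rel·d = 52 > 0  ⇒  inside

inside=yes margin=1689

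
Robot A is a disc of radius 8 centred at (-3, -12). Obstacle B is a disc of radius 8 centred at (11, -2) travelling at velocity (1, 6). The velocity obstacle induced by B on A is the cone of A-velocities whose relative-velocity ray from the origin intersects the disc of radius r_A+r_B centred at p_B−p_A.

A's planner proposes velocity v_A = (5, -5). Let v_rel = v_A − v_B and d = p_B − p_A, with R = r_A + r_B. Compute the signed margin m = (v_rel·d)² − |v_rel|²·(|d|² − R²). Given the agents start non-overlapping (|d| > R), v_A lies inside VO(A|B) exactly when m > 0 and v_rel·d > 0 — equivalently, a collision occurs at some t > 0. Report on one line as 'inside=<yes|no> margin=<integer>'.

d = (14, 10),  |d|² = 296;  R = 8+8 = 16,  c = 296−16² = 40
v_rel = (4, -11),  |v_rel|² = 137;  v_rel·d = (4)·(14) + (-11)·(10) = -54
137·t² + 108·t + 40 = 0  ⇒  m = (-54)² − 137·40 = -2564
m = -2564 < 0,  v_rel·d = -54 < 0  ⇒  outside

inside=no margin=-2564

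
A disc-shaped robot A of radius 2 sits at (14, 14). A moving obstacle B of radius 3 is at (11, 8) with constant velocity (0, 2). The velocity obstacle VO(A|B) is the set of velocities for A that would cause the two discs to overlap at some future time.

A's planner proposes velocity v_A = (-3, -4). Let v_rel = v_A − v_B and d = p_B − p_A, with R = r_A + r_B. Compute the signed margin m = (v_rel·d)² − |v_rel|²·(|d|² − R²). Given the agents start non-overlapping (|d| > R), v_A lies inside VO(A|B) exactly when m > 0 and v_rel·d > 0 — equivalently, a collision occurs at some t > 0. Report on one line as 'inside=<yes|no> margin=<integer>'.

d = (-3, -6),  |d|² = 45;  R = 2+3 = 5,  c = 45−5² = 20
v_rel = (-3, -6),  |v_rel|² = 45;  v_rel·d = (-3)·(-3) + (-6)·(-6) = 45
45·t² − 90·t + 20 = 0  ⇒  m = 45² − 45·20 = 1125
m = 1125 > 0,  v_rel·d = 45 > 0  ⇒  inside

inside=yes margin=1125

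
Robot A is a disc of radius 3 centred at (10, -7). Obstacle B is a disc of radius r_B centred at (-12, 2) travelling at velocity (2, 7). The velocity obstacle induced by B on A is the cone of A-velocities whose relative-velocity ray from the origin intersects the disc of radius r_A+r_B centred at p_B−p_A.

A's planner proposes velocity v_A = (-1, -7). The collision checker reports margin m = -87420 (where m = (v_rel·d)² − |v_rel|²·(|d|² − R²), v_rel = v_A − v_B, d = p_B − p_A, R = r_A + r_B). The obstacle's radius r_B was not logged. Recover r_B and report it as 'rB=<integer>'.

m = -87420
d = (-22, 9);  v_rel = (-3, -14),  |v_rel|² = 205
v_rel×d = (-3)·(9) − (-14)·(-22) = -335
since m = R²·205 − (-335)²:  R² = (112225 + -87420) / 205 = 121
R = √121 = 11  ⇒  r_B = 11 − 3 = 8

rB=8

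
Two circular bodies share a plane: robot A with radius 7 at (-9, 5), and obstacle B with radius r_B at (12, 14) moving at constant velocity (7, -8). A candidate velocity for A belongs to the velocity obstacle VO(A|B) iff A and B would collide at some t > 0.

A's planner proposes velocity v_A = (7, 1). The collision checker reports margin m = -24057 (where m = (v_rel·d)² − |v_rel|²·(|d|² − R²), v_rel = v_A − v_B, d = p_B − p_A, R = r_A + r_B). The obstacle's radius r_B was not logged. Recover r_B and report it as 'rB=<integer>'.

m = -24057
d = (21, 9);  v_rel = (0, 9),  |v_rel|² = 81
v_rel×d = (0)·(9) − (9)·(21) = -189
since m = R²·81 − (-189)²:  R² = (35721 + -24057) / 81 = 144
R = √144 = 12  ⇒  r_B = 12 − 7 = 5

rB=5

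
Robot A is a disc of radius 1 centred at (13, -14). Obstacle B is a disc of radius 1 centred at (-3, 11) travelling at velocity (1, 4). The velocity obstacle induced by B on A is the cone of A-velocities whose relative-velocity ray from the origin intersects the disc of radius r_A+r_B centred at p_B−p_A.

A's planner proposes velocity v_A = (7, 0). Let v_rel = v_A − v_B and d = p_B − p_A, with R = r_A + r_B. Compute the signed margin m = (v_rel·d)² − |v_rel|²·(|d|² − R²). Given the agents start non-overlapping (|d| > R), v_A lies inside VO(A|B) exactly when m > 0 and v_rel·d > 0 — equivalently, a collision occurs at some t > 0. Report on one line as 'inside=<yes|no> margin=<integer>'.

d = (-16, 25),  |d|² = 881;  R = 1+1 = 2,  c = 881−2² = 877
v_rel = (6, -4),  |v_rel|² = 52;  v_rel·d = (6)·(-16) + (-4)·(25) = -196
52·t² + 392·t + 877 = 0  ⇒  m = (-196)² − 52·877 = -7188
m = -7188 < 0,  v_rel·d = -196 < 0  ⇒  outside

inside=no margin=-7188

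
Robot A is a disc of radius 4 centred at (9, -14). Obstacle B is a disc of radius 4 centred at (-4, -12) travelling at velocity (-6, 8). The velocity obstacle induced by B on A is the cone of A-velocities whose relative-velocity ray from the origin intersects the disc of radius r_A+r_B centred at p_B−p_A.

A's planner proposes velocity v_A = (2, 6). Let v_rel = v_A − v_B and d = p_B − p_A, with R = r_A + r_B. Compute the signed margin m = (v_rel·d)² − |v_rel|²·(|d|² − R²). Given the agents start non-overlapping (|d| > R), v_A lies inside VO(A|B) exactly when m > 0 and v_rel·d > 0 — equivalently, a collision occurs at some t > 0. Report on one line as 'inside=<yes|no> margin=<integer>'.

d = (-13, 2),  |d|² = 173;  R = 4+4 = 8,  c = 173−8² = 109
v_rel = (8, -2),  |v_rel|² = 68;  v_rel·d = (8)·(-13) + (-2)·(2) = -108
68·t² + 216·t + 109 = 0  ⇒  m = (-108)² − 68·109 = 4252
m = 4252 > 0,  v_rel·d = -108 < 0  ⇒  outside

inside=no margin=4252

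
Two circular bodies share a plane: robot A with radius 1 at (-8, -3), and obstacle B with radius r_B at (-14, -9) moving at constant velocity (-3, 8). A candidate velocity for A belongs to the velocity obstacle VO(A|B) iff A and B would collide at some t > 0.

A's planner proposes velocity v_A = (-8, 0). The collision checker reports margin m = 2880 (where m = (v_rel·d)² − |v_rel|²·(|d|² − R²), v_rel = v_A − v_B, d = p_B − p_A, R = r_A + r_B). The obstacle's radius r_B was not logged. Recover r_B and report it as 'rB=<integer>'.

m = 2880
d = (-6, -6);  v_rel = (-5, -8),  |v_rel|² = 89
v_rel×d = (-5)·(-6) − (-8)·(-6) = -18
since m = R²·89 − (-18)²:  R² = (324 + 2880) / 89 = 36
R = √36 = 6  ⇒  r_B = 6 − 1 = 5

rB=5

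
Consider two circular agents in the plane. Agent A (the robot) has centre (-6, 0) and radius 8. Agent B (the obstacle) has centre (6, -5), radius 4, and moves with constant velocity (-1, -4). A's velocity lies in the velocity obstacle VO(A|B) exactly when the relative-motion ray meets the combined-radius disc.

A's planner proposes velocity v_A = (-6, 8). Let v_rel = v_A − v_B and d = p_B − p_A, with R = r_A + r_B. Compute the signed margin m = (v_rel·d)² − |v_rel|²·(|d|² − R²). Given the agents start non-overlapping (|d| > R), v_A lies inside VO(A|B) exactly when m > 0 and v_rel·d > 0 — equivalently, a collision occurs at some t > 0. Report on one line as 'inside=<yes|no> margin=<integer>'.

d = (12, -5),  |d|² = 169;  R = 8+4 = 12,  c = 169−12² = 25
v_rel = (-5, 12),  |v_rel|² = 169;  v_rel·d = (-5)·(12) + (12)·(-5) = -120
169·t² + 240·t + 25 = 0  ⇒  m = (-120)² − 169·25 = 10175
m = 10175 > 0,  v_rel·d = -120 < 0  ⇒  outside

inside=no margin=10175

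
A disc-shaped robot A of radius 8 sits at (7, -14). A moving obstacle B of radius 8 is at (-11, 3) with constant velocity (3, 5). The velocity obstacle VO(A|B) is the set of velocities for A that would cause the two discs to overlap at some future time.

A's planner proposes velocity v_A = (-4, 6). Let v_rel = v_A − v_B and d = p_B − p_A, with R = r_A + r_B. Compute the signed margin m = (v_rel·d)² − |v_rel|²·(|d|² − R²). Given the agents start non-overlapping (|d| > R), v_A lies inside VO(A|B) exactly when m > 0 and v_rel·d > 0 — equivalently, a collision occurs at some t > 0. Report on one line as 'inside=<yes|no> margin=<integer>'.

d = (-18, 17),  |d|² = 613;  R = 8+8 = 16,  c = 613−16² = 357
v_rel = (-7, 1),  |v_rel|² = 50;  v_rel·d = (-7)·(-18) + (1)·(17) = 143
50·t² − 286·t + 357 = 0  ⇒  m = 143² − 50·357 = 2599
m = 2599 > 0,  v_rel·d = 143 > 0  ⇒  inside

inside=yes margin=2599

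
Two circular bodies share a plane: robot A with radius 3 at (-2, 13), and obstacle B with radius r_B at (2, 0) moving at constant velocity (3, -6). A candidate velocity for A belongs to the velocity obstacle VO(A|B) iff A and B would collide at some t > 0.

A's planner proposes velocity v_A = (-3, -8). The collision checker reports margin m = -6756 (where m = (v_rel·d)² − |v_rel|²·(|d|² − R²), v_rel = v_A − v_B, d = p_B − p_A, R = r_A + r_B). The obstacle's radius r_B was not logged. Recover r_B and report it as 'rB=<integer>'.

m = -6756
d = (4, -13);  v_rel = (-6, -2),  |v_rel|² = 40
v_rel×d = (-6)·(-13) − (-2)·(4) = 86
since m = R²·40 − 86²:  R² = (7396 + -6756) / 40 = 16
R = √16 = 4  ⇒  r_B = 4 − 3 = 1

rB=1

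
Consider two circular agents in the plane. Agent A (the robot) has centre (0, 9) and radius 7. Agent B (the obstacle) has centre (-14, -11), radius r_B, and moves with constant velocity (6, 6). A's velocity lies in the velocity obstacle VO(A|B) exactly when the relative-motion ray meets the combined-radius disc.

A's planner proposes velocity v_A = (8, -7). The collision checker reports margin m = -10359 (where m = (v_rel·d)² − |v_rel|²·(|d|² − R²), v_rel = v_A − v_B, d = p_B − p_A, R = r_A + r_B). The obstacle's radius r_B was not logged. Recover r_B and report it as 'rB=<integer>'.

m = -10359
d = (-14, -20);  v_rel = (2, -13),  |v_rel|² = 173
v_rel×d = (2)·(-20) − (-13)·(-14) = -222
since m = R²·173 − (-222)²:  R² = (49284 + -10359) / 173 = 225
R = √225 = 15  ⇒  r_B = 15 − 7 = 8

rB=8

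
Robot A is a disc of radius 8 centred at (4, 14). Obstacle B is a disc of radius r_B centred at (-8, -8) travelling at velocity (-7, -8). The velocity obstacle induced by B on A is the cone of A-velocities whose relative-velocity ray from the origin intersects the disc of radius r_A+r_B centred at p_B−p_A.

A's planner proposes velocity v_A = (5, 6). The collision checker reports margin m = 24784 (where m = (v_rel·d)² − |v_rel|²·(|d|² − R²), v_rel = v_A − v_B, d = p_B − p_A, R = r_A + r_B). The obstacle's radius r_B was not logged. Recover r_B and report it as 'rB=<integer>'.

m = 24784
d = (-12, -22);  v_rel = (12, 14),  |v_rel|² = 340
v_rel×d = (12)·(-22) − (14)·(-12) = -96
since m = R²·340 − (-96)²:  R² = (9216 + 24784) / 340 = 100
R = √100 = 10  ⇒  r_B = 10 − 8 = 2

rB=2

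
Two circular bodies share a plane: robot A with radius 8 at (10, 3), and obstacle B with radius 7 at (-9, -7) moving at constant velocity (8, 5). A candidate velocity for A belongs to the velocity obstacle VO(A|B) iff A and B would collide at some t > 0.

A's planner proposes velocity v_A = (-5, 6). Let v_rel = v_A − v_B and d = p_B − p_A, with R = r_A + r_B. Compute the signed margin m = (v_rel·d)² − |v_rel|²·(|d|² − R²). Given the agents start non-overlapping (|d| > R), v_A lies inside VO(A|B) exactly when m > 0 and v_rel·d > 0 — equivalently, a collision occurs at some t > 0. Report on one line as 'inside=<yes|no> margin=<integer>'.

d = (-19, -10),  |d|² = 461;  R = 8+7 = 15,  c = 461−15² = 236
v_rel = (-13, 1),  |v_rel|² = 170;  v_rel·d = (-13)·(-19) + (1)·(-10) = 237
170·t² − 474·t + 236 = 0  ⇒  m = 237² − 170·236 = 16049
m = 16049 > 0,  v_rel·d = 237 > 0  ⇒  inside

inside=yes margin=16049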